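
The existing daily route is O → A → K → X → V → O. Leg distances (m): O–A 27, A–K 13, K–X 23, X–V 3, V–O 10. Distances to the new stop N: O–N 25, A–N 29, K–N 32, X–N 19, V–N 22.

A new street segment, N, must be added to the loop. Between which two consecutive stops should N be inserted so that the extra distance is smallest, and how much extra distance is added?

Insertion cost between consecutive stops i–j is d(i,N) + d(N,j) − d(i,j):
  between O and A: 25 + 29 − 27 = 27
  between A and K: 29 + 32 − 13 = 48
  between K and X: 32 + 19 − 23 = 28
  between X and V: 19 + 22 − 3 = 38
  between V and O: 22 + 25 − 10 = 37
Cheapest insertion is between O and A, adding 27.
New total = 76 + 27 = 103.

Minimum extra distance: 27 m, inserting N between O and A.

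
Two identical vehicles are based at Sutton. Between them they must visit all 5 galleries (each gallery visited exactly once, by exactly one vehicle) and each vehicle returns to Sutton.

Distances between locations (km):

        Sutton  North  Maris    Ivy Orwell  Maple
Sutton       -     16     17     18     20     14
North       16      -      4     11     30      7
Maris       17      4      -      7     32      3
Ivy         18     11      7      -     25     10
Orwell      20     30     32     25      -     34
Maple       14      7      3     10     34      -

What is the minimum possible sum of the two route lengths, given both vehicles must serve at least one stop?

Minimum combined distance: 90 km.

There are 2^4 − 1 = 15 ways to divide the 5 stops into two non-empty groups. For each, the best each vehicle can do is its own shortest tour through its group:
  {North} + {Maris, Ivy, Orwell, Maple}: 32 + 69 = 101
  {Maris} + {North, Ivy, Orwell, Maple}: 34 + 77 = 111
  {North, Maris} + {Ivy, Orwell, Maple}: 37 + 69 = 106
  {Ivy} + {North, Maris, Orwell, Maple}: 36 + 71 = 107
  {North, Ivy} + {Maris, Orwell, Maple}: 45 + 69 = 114
  {Maris, Ivy} + {North, Orwell, Maple}: 42 + 71 = 113
  … (15 splits in total)
  {Orwell} + {North, Maris, Ivy, Maple}: 40 + 50 = 90  ← best
Best: vehicle 1 Sutton → Orwell → Sutton = 40; vehicle 2 Sutton → Ivy → North → Maris → Maple → Sutton = 50; combined 90.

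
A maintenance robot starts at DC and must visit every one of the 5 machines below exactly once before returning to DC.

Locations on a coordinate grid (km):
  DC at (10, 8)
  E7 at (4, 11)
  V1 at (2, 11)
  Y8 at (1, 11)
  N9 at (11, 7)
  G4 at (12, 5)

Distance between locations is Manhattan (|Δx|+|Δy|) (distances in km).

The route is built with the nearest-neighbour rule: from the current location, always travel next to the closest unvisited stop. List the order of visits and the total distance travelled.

From DC: distances to unvisited — N9=2, G4=5, E7=9, V1=11, Y8=12. Nearest is N9 (2).
From N9: distances to unvisited — G4=3, E7=11, V1=13, Y8=14. Nearest is G4 (3).
From G4: distances to unvisited — E7=14, V1=16, Y8=17. Nearest is E7 (14).
From E7: distances to unvisited — V1=2, Y8=3. Nearest is V1 (2).
From V1: distances to unvisited — Y8=1. Nearest is Y8 (1).
Return Y8→DC: 12.
Total = 2 + 3 + 14 + 2 + 1 + 12 = 34.

Total distance 34 km via the nearest-neighbour route DC → N9 → G4 → E7 → V1 → Y8 → DC.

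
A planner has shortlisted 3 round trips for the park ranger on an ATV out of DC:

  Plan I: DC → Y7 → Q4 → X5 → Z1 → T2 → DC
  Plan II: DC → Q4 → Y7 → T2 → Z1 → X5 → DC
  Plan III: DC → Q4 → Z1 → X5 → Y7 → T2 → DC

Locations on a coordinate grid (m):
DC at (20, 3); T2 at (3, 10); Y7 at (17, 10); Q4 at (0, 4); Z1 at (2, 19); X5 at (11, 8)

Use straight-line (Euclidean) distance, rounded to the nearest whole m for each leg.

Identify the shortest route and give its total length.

Shortest is Plan I, total 79 m.

Plan I: 8 + 18 + 12 + 14 + 9 + 18 = 79
Plan II: 20 + 18 + 14 + 9 + 14 + 10 = 85
Plan III: 20 + 15 + 14 + 6 + 14 + 18 = 87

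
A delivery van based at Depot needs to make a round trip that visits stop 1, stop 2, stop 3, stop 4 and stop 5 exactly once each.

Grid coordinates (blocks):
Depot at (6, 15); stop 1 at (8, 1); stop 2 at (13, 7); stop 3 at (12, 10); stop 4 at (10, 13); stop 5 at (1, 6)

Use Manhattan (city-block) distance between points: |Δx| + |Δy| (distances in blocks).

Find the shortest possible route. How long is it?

Shortest round trip = 52 blocks.

With 5 stops there are 5!/2 = 60 distinct round trips (a route and its reverse cost the same).
Depot → stop 1 → stop 2 → stop 3 → stop 4 → stop 5 → Depot: 16+11+4+5+16+14 = 66
Depot → stop 1 → stop 2 → stop 3 → stop 5 → stop 4 → Depot: 16+11+4+15+16+6 = 68
Depot → stop 1 → stop 2 → stop 4 → stop 3 → stop 5 → Depot: 16+11+9+5+15+14 = 70
Depot → stop 1 → stop 2 → stop 4 → stop 5 → stop 3 → Depot: 16+11+9+16+15+11 = 78
Depot → stop 1 → stop 2 → stop 5 → stop 3 → stop 4 → Depot: 16+11+13+15+5+6 = 66
Depot → stop 1 → stop 2 → stop 5 → stop 4 → stop 3 → Depot: 16+11+13+16+5+11 = 72
Depot → stop 1 → stop 3 → stop 2 → stop 4 → stop 5 → Depot: 16+13+4+9+16+14 = 72
Depot → stop 1 → stop 3 → stop 2 → stop 5 → stop 4 → Depot: 16+13+4+13+16+6 = 68
Depot → stop 1 → stop 3 → stop 4 → stop 2 → stop 5 → Depot: 16+13+5+9+13+14 = 70
Depot → stop 1 → stop 3 → stop 4 → stop 5 → stop 2 → Depot: 16+13+5+16+13+15 = 78
Depot → stop 1 → stop 3 → stop 5 → stop 2 → stop 4 → Depot: 16+13+15+13+9+6 = 72
Depot → stop 1 → stop 3 → stop 5 → stop 4 → stop 2 → Depot: 16+13+15+16+9+15 = 84
Depot → stop 1 → stop 4 → stop 2 → stop 3 → stop 5 → Depot: 16+14+9+4+15+14 = 72
Depot → stop 1 → stop 4 → stop 2 → stop 5 → stop 3 → Depot: 16+14+9+13+15+11 = 78
… (46 more)
Depot → stop 4 → stop 3 → stop 2 → stop 1 → stop 5 → Depot: 6+5+4+11+12+14 = 52  ← best
The minimum is 52.
One optimal route: Depot → stop 4 → stop 3 → stop 2 → stop 1 → stop 5 → Depot (or its reverse).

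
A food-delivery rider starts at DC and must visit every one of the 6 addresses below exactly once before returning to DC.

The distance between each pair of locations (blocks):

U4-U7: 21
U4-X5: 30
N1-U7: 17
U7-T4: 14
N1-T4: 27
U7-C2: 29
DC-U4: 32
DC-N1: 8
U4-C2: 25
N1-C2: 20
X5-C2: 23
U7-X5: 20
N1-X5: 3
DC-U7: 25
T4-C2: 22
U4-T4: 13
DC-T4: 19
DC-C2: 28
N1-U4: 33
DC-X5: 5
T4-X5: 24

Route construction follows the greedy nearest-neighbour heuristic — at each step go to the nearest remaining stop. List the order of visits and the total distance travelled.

Total distance 105 blocks via the nearest-neighbour route DC → X5 → N1 → U7 → T4 → U4 → C2 → DC.

DC → [X5:5 / N1:8 / T4:19 / U7:25 / C2:28 / U4:32] → X5 (5)
X5 → [N1:3 / U7:20 / C2:23 / T4:24 / U4:30] → N1 (3)
N1 → [U7:17 / C2:20 / T4:27 / U4:33] → U7 (17)
U7 → [T4:14 / U4:21 / C2:29] → T4 (14)
T4 → [U4:13 / C2:22] → U4 (13)
U4 → [C2:25] → C2 (25)
Return C2→DC: 28.
Total = 5 + 3 + 17 + 14 + 13 + 25 + 28 = 105.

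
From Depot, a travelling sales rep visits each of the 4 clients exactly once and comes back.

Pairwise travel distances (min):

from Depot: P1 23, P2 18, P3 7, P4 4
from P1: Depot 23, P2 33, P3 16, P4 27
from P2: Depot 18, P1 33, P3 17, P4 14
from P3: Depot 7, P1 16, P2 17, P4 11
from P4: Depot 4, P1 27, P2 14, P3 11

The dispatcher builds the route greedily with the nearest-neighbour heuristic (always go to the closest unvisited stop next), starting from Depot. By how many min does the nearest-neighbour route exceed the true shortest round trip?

From Depot: P4=4, P3=7, P2=18, P1=23 → choose P4 (4).
From P4: P3=11, P2=14, P1=27 → choose P3 (11).
From P3: P1=16, P2=17 → choose P1 (16).
From P1: P2=33 → choose P2 (33).
NN route Depot → P4 → P3 → P1 → P2 → Depot costs 82.
Optimal: Depot → P1 → P3 → P2 → P4 → Depot costs 74 (by enumerating all 12 distinct tours).
Excess = 82 − 74 = 8.

Excess over optimum: 8 min.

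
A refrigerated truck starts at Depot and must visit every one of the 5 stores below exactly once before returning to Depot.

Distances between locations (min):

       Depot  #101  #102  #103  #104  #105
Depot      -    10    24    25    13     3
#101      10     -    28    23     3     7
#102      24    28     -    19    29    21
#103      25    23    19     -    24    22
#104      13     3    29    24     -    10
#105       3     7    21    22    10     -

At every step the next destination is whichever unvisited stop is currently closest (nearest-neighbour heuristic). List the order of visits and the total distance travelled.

From Depot: distances to unvisited — #105=3, #101=10, #104=13, #102=24, #103=25. Nearest is #105 (3).
From #105: distances to unvisited — #101=7, #104=10, #102=21, #103=22. Nearest is #101 (7).
From #101: distances to unvisited — #104=3, #103=23, #102=28. Nearest is #104 (3).
From #104: distances to unvisited — #103=24, #102=29. Nearest is #103 (24).
From #103: distances to unvisited — #102=19. Nearest is #102 (19).
Return #102→Depot: 24.
Total = 3 + 7 + 3 + 24 + 19 + 24 = 80.

Nearest-neighbour total = 80 min; route Depot → #105 → #101 → #104 → #103 → #102 → Depot.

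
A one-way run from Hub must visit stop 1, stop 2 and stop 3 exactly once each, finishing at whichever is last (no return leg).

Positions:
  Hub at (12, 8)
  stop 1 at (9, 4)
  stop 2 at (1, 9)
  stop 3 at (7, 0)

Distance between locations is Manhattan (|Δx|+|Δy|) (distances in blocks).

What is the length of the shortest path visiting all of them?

28 blocks — the minimum one-way total.

There are 3! = 6 possible orderings.
Hub - stop 1 - stop 2 - stop 3: 7+13+15 = 35
Hub - stop 1 - stop 3 - stop 2: 7+6+15 = 28
Hub - stop 2 - stop 1 - stop 3: 12+13+6 = 31
Hub - stop 2 - stop 3 - stop 1: 12+15+6 = 33
Hub - stop 3 - stop 1 - stop 2: 13+6+13 = 32
Hub - stop 3 - stop 2 - stop 1: 13+15+13 = 41
The minimum is 28.
One shortest path: Hub → stop 1 → stop 3 → stop 2.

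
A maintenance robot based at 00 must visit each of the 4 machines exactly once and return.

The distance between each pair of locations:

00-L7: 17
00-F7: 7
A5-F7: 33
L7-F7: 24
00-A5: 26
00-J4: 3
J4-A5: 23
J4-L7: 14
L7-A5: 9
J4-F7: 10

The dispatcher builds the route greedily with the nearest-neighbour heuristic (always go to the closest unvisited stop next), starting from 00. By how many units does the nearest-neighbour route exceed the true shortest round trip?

Excess over optimum: 6.

00: J4=3, F7=7, L7=17, A5=26 ⇒ J4
J4: F7=10, L7=14, A5=23 ⇒ F7
F7: L7=24, A5=33 ⇒ L7
L7: A5=9 ⇒ A5
NN route 00 → J4 → F7 → L7 → A5 → 00 costs 72.
Optimal: 00 → J4 → L7 → A5 → F7 → 00 costs 66 (by enumerating all 12 distinct tours).
Excess = 72 − 66 = 6.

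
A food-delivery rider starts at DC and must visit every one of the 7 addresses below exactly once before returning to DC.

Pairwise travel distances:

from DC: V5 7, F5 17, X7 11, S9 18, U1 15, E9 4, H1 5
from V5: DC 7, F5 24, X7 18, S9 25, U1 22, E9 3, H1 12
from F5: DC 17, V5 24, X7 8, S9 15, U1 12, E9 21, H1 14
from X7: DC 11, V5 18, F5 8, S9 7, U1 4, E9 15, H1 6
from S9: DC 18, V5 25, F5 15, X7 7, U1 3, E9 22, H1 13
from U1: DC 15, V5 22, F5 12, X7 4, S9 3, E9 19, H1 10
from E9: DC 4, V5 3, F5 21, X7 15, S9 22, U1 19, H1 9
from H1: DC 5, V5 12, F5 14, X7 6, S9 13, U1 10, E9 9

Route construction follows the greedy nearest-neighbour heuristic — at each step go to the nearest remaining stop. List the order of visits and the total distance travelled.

From DC: distances to unvisited — E9=4, H1=5, V5=7, X7=11, U1=15, F5=17, S9=18. Nearest is E9 (4).
From E9: distances to unvisited — V5=3, H1=9, X7=15, U1=19, F5=21, S9=22. Nearest is V5 (3).
From V5: distances to unvisited — H1=12, X7=18, U1=22, F5=24, S9=25. Nearest is H1 (12).
From H1: distances to unvisited — X7=6, U1=10, S9=13, F5=14. Nearest is X7 (6).
From X7: distances to unvisited — U1=4, S9=7, F5=8. Nearest is U1 (4).
From U1: distances to unvisited — S9=3, F5=12. Nearest is S9 (3).
From S9: distances to unvisited — F5=15. Nearest is F5 (15).
Return F5→DC: 17.
Total = 4 + 3 + 12 + 6 + 4 + 3 + 15 + 17 = 64.

Nearest-neighbour total = 64; route DC → E9 → V5 → H1 → X7 → U1 → S9 → F5 → DC.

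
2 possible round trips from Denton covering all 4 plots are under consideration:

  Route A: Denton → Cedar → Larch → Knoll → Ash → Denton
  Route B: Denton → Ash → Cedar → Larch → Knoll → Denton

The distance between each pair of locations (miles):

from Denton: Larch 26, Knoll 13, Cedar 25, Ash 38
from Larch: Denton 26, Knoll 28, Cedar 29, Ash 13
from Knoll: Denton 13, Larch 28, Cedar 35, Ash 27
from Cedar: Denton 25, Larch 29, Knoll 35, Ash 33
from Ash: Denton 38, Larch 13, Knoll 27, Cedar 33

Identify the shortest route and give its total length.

Route A: 25 + 29 + 28 + 27 + 38 = 147
Route B: 38 + 33 + 29 + 28 + 13 = 141

141 miles — Route B is the shortest.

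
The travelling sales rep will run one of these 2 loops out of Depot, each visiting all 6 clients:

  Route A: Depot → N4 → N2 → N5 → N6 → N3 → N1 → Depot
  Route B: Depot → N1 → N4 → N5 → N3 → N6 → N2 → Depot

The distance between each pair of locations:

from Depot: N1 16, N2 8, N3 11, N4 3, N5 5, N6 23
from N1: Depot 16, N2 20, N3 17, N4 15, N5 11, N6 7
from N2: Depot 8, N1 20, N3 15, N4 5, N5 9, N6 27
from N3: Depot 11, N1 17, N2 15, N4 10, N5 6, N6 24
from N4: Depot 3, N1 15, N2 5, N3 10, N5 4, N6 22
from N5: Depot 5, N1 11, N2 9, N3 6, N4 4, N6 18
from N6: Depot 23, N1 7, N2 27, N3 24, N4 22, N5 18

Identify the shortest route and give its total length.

92 — Route A is the shortest.

Route A: 3 + 5 + 9 + 18 + 24 + 17 + 16 = 92
Route B: 16 + 15 + 4 + 6 + 24 + 27 + 8 = 100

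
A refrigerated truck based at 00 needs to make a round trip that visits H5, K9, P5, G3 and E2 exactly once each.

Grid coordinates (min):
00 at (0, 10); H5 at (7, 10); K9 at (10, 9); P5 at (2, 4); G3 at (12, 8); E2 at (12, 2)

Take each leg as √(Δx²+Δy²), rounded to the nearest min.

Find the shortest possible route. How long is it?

00→H5→K9→P5→G3→E2→00: 7+3+9+11+6+14 = 50
00→H5→K9→P5→E2→G3→00: 7+3+9+10+6+12 = 47
00→H5→K9→G3→P5→E2→00: 7+3+2+11+10+14 = 47
00→H5→K9→G3→E2→P5→00: 7+3+2+6+10+6 = 34
00→H5→K9→E2→P5→G3→00: 7+3+7+10+11+12 = 50
00→H5→K9→E2→G3→P5→00: 7+3+7+6+11+6 = 40
00→H5→P5→K9→G3→E2→00: 7+8+9+2+6+14 = 46
00→H5→P5→K9→E2→G3→00: 7+8+9+7+6+12 = 49
00→H5→P5→G3→K9→E2→00: 7+8+11+2+7+14 = 49
00→H5→P5→G3→E2→K9→00: 7+8+11+6+7+10 = 49
00→H5→P5→E2→K9→G3→00: 7+8+10+7+2+12 = 46
00→H5→P5→E2→G3→K9→00: 7+8+10+6+2+10 = 43
00→H5→G3→K9→P5→E2→00: 7+5+2+9+10+14 = 47
00→H5→G3→K9→E2→P5→00: 7+5+2+7+10+6 = 37
… (46 more)
The minimum is 34.
One optimal route: 00 → H5 → K9 → G3 → E2 → P5 → 00 (or its reverse).

34 min — the shortest possible round trip.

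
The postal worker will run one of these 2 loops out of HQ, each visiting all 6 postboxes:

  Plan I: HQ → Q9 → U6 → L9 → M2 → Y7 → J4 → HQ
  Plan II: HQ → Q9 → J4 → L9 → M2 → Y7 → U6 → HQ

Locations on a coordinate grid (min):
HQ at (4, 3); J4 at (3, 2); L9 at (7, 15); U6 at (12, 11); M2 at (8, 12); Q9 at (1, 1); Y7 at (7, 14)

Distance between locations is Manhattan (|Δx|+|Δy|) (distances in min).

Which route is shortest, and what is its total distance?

Plan I: 5 + 21 + 9 + 4 + 3 + 16 + 2 = 60
Plan II: 5 + 3 + 17 + 4 + 3 + 8 + 16 = 56

Shortest is Plan II, total 56 min.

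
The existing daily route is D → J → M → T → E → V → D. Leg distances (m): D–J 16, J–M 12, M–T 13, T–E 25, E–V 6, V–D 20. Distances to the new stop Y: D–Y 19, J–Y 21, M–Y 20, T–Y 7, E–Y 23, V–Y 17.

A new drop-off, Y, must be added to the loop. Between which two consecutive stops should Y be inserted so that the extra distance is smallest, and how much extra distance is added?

Insertion cost between consecutive stops i–j is d(i,Y) + d(Y,j) − d(i,j):
  between D and J: 19 + 21 − 16 = 24
  between J and M: 21 + 20 − 12 = 29
  between M and T: 20 + 7 − 13 = 14
  between T and E: 7 + 23 − 25 = 5
  between E and V: 23 + 17 − 6 = 34
  between V and D: 17 + 19 − 20 = 16
Cheapest insertion is between T and E, adding 5.
New total = 92 + 5 = 97.

Minimum extra distance: 5 m, inserting Y between T and E.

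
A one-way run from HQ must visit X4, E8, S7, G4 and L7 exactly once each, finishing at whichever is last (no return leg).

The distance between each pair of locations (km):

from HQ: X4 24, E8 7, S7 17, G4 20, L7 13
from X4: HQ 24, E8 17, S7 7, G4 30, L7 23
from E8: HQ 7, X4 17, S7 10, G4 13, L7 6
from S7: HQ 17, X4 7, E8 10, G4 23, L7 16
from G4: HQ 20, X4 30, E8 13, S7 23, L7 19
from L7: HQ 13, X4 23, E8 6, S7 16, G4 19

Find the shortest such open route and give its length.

Shortest open route: 62 km.

There are 5! = 120 possible orderings.
HQ - X4 - E8 - S7 - G4 - L7: 24+17+10+23+19 = 93
HQ - X4 - E8 - S7 - L7 - G4: 24+17+10+16+19 = 86
HQ - X4 - E8 - G4 - S7 - L7: 24+17+13+23+16 = 93
HQ - X4 - E8 - G4 - L7 - S7: 24+17+13+19+16 = 89
HQ - X4 - E8 - L7 - S7 - G4: 24+17+6+16+23 = 86
HQ - X4 - E8 - L7 - G4 - S7: 24+17+6+19+23 = 89
HQ - X4 - S7 - E8 - G4 - L7: 24+7+10+13+19 = 73
HQ - X4 - S7 - E8 - L7 - G4: 24+7+10+6+19 = 66
HQ - X4 - S7 - G4 - E8 - L7: 24+7+23+13+6 = 73
HQ - X4 - S7 - G4 - L7 - E8: 24+7+23+19+6 = 79
HQ - X4 - S7 - L7 - E8 - G4: 24+7+16+6+13 = 66
HQ - X4 - S7 - L7 - G4 - E8: 24+7+16+19+13 = 79
HQ - X4 - G4 - E8 - S7 - L7: 24+30+13+10+16 = 93
HQ - X4 - G4 - E8 - L7 - S7: 24+30+13+6+16 = 89
… (106 more)
HQ - E8 - G4 - L7 - S7 - X4: 7+13+19+16+7 = 62  ← best
The minimum is 62.
One shortest path: HQ → E8 → G4 → L7 → S7 → X4.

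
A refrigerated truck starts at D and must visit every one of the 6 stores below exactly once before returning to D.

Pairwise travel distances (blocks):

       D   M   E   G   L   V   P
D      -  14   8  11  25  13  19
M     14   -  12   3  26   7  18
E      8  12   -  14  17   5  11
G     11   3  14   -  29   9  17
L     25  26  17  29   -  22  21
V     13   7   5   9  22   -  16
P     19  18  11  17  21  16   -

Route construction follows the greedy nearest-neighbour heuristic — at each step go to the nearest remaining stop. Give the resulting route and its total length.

Nearest-neighbour total = 86 blocks; route D → E → V → M → G → P → L → D.

At D the remaining stops are E 8, G 11, V 13, M 14, P 19, L 25; go to E.
At E the remaining stops are V 5, P 11, M 12, G 14, L 17; go to V.
At V the remaining stops are M 7, G 9, P 16, L 22; go to M.
At M the remaining stops are G 3, P 18, L 26; go to G.
At G the remaining stops are P 17, L 29; go to P.
At P the remaining stops are L 21; go to L.
Return L→D: 25.
Total = 8 + 5 + 7 + 3 + 17 + 21 + 25 = 86.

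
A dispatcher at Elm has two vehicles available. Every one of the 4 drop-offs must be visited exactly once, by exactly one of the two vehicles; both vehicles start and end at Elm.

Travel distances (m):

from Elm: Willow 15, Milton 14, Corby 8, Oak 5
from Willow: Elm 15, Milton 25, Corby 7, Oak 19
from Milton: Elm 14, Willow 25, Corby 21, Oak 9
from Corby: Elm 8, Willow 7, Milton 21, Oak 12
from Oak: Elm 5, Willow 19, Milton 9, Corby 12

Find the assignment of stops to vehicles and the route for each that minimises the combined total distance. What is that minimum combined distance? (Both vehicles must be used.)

58 m — the smallest possible combined total.

Try each way of splitting the stops between the two vehicles (each non-empty) and, for each split, find the best tour for each vehicle:
  {Willow} + {Milton, Corby, Oak}: 30 + 43 = 73
  {Milton} + {Willow, Corby, Oak}: 28 + 39 = 67
  {Willow, Milton} + {Corby, Oak}: 54 + 25 = 79
  {Corby} + {Willow, Milton, Oak}: 16 + 54 = 70
  {Willow, Corby} + {Milton, Oak}: 30 + 28 = 58
  {Milton, Corby} + {Willow, Oak}: 43 + 39 = 82
  … (7 splits in total)
Best: vehicle 1 Elm → Willow → Corby → Elm = 30; vehicle 2 Elm → Milton → Oak → Elm = 28; combined 58.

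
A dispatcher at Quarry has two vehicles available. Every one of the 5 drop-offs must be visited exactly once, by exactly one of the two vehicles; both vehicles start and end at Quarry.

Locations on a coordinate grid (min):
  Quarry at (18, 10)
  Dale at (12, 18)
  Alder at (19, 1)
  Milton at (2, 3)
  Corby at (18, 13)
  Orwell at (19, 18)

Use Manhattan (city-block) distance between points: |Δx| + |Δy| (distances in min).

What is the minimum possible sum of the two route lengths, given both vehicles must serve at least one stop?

Minimum combined distance: 76 min.

Check every non-empty split of the stops between the two vehicles; for each half take its own optimal tour:
  {Dale} + {Alder, Milton, Corby, Orwell}: 28 + 68 = 96
  {Alder} + {Dale, Milton, Corby, Orwell}: 20 + 64 = 84
  {Dale, Alder} + {Milton, Corby, Orwell}: 48 + 64 = 112
  {Milton} + {Dale, Alder, Corby, Orwell}: 46 + 48 = 94
  {Dale, Milton} + {Alder, Corby, Orwell}: 62 + 36 = 98
  {Alder, Milton} + {Dale, Corby, Orwell}: 52 + 30 = 82
  … (15 splits in total)
  {Corby} + {Dale, Alder, Milton, Orwell}: 6 + 70 = 76  ← best
Best: vehicle 1 Quarry → Corby → Quarry = 6; vehicle 2 Quarry → Alder → Milton → Dale → Orwell → Quarry = 70; combined 76.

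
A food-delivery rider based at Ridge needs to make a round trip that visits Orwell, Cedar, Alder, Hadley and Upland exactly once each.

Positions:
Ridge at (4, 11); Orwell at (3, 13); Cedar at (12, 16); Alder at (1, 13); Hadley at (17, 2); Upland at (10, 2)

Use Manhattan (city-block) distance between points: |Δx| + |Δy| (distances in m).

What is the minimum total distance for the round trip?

Shortest round trip = 60 m.

With 5 stops there are 5!/2 = 60 distinct round trips (a route and its reverse cost the same).
Ridge - Orwell - Cedar - Alder - Hadley - Upland - Ridge: 3+12+14+27+7+15 = 78
Ridge - Orwell - Cedar - Alder - Upland - Hadley - Ridge: 3+12+14+20+7+22 = 78
Ridge - Orwell - Cedar - Hadley - Alder - Upland - Ridge: 3+12+19+27+20+15 = 96
Ridge - Orwell - Cedar - Hadley - Upland - Alder - Ridge: 3+12+19+7+20+5 = 66
Ridge - Orwell - Cedar - Upland - Alder - Hadley - Ridge: 3+12+16+20+27+22 = 100
Ridge - Orwell - Cedar - Upland - Hadley - Alder - Ridge: 3+12+16+7+27+5 = 70
Ridge - Orwell - Alder - Cedar - Hadley - Upland - Ridge: 3+2+14+19+7+15 = 60
Ridge - Orwell - Alder - Cedar - Upland - Hadley - Ridge: 3+2+14+16+7+22 = 64
Ridge - Orwell - Alder - Hadley - Cedar - Upland - Ridge: 3+2+27+19+16+15 = 82
Ridge - Orwell - Alder - Hadley - Upland - Cedar - Ridge: 3+2+27+7+16+13 = 68
Ridge - Orwell - Alder - Upland - Cedar - Hadley - Ridge: 3+2+20+16+19+22 = 82
Ridge - Orwell - Alder - Upland - Hadley - Cedar - Ridge: 3+2+20+7+19+13 = 64
Ridge - Orwell - Hadley - Cedar - Alder - Upland - Ridge: 3+25+19+14+20+15 = 96
Ridge - Orwell - Hadley - Cedar - Upland - Alder - Ridge: 3+25+19+16+20+5 = 88
… (46 more)
The minimum is 60.
One optimal route: Ridge → Orwell → Alder → Cedar → Hadley → Upland → Ridge (or its reverse).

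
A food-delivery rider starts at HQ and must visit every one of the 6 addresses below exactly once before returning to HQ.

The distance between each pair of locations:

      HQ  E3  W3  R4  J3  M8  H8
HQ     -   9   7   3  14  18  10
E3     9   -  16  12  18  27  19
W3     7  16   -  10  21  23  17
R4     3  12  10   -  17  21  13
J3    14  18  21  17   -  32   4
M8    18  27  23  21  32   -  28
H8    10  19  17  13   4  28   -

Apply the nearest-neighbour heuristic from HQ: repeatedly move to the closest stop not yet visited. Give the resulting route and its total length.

HQ → [R4:3 / W3:7 / E3:9 / H8:10 / J3:14 / M8:18] → R4 (3)
R4 → [W3:10 / E3:12 / H8:13 / J3:17 / M8:21] → W3 (10)
W3 → [E3:16 / H8:17 / J3:21 / M8:23] → E3 (16)
E3 → [J3:18 / H8:19 / M8:27] → J3 (18)
J3 → [H8:4 / M8:32] → H8 (4)
H8 → [M8:28] → M8 (28)
Return M8→HQ: 18.
Total = 3 + 10 + 16 + 18 + 4 + 28 + 18 = 97.

Nearest-neighbour total = 97; route HQ → R4 → W3 → E3 → J3 → H8 → M8 → HQ.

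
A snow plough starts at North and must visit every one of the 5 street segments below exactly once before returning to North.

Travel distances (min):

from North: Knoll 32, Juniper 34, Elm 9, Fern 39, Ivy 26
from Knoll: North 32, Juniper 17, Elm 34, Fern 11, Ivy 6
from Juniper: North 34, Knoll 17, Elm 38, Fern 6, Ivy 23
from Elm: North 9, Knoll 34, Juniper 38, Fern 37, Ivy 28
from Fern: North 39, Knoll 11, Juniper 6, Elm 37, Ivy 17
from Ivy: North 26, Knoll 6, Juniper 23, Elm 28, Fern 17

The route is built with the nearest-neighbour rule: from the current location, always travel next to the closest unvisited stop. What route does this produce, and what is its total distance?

Total distance 94 min via the nearest-neighbour route North → Elm → Ivy → Knoll → Fern → Juniper → North.

From North: distances to unvisited — Elm=9, Ivy=26, Knoll=32, Juniper=34, Fern=39. Nearest is Elm (9).
From Elm: distances to unvisited — Ivy=28, Knoll=34, Fern=37, Juniper=38. Nearest is Ivy (28).
From Ivy: distances to unvisited — Knoll=6, Fern=17, Juniper=23. Nearest is Knoll (6).
From Knoll: distances to unvisited — Fern=11, Juniper=17. Nearest is Fern (11).
From Fern: distances to unvisited — Juniper=6. Nearest is Juniper (6).
Return Juniper→North: 34.
Total = 9 + 28 + 6 + 11 + 6 + 34 = 94.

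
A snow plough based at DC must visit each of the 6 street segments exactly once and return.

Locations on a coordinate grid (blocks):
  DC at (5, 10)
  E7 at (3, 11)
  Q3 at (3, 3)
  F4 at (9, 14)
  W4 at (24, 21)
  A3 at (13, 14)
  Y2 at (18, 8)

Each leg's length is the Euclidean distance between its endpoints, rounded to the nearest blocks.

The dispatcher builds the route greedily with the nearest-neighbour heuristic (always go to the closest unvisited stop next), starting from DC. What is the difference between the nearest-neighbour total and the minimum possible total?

Excess over optimum: 7 blocks.

From DC: E7=2, F4=6, Q3=7, A3=9, Y2=13, W4=22 → choose E7 (2).
From E7: F4=7, Q3=8, A3=10, Y2=15, W4=23 → choose F4 (7).
From F4: A3=4, Y2=11, Q3=13, W4=17 → choose A3 (4).
From A3: Y2=8, W4=13, Q3=15 → choose Y2 (8).
From Y2: W4=14, Q3=16 → choose W4 (14).
From W4: Q3=28 → choose Q3 (28).
NN route DC → E7 → F4 → A3 → Y2 → W4 → Q3 → DC costs 70.
Optimal: DC → E7 → Q3 → Y2 → W4 → A3 → F4 → DC costs 63 (by enumerating all 360 distinct tours).
Excess = 70 − 63 = 7.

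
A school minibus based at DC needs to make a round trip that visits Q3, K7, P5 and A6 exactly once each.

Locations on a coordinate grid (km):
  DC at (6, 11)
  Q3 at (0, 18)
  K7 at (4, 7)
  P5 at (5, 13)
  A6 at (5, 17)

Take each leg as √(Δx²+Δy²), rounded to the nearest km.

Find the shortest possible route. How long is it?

Minimum total distance: 27 km.

With 4 stops there are 4!/2 = 12 distinct round trips (a route and its reverse cost the same).
DC → Q3 → K7 → P5 → A6 → DC: 9+12+6+4+6 = 37
DC → Q3 → K7 → A6 → P5 → DC: 9+12+10+4+2 = 37
DC → Q3 → P5 → K7 → A6 → DC: 9+7+6+10+6 = 38
DC → Q3 → P5 → A6 → K7 → DC: 9+7+4+10+4 = 34
DC → Q3 → A6 → K7 → P5 → DC: 9+5+10+6+2 = 32
DC → Q3 → A6 → P5 → K7 → DC: 9+5+4+6+4 = 28
DC → K7 → Q3 → P5 → A6 → DC: 4+12+7+4+6 = 33
DC → K7 → Q3 → A6 → P5 → DC: 4+12+5+4+2 = 27
DC → K7 → P5 → Q3 → A6 → DC: 4+6+7+5+6 = 28
DC → K7 → A6 → Q3 → P5 → DC: 4+10+5+7+2 = 28
DC → P5 → Q3 → K7 → A6 → DC: 2+7+12+10+6 = 37
DC → P5 → K7 → Q3 → A6 → DC: 2+6+12+5+6 = 31
The minimum is 27.
One optimal route: DC → K7 → Q3 → A6 → P5 → DC (or its reverse).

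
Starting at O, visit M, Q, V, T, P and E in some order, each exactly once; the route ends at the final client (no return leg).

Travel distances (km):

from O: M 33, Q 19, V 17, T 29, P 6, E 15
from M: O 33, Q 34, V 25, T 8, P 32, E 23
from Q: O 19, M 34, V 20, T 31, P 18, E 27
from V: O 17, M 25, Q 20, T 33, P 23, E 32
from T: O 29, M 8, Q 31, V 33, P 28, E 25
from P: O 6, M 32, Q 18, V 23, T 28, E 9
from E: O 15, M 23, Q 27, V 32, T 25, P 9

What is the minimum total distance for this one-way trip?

There are 6! = 720 possible orderings.
O→M→Q→V→T→P→E: 33+34+20+33+28+9 = 157
O→M→Q→V→T→E→P: 33+34+20+33+25+9 = 154
O→M→Q→V→P→T→E: 33+34+20+23+28+25 = 163
O→M→Q→V→P→E→T: 33+34+20+23+9+25 = 144
O→M→Q→V→E→T→P: 33+34+20+32+25+28 = 172
O→M→Q→V→E→P→T: 33+34+20+32+9+28 = 156
O→M→Q→T→V→P→E: 33+34+31+33+23+9 = 163
O→M→Q→T→V→E→P: 33+34+31+33+32+9 = 172
… (712 more)
O→P→E→T→M→V→Q: 6+9+25+8+25+20 = 93  ← best
The minimum is 93.
One shortest path: O → P → E → T → M → V → Q.

Minimum one-way distance = 93 km.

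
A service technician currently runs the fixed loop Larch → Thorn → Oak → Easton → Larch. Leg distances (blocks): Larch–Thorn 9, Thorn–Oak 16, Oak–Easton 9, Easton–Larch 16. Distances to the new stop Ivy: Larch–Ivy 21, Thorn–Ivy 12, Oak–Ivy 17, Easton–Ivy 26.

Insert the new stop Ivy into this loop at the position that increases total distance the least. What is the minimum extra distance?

+13 blocks — insert Ivy between Thorn and Oak.

Insertion cost between consecutive stops i–j is d(i,Ivy) + d(Ivy,j) − d(i,j):
  between Larch and Thorn: 21 + 12 − 9 = 24
  between Thorn and Oak: 12 + 17 − 16 = 13
  between Oak and Easton: 17 + 26 − 9 = 34
  between Easton and Larch: 26 + 21 − 16 = 31
Cheapest insertion is between Thorn and Oak, adding 13.
New total = 50 + 13 = 63.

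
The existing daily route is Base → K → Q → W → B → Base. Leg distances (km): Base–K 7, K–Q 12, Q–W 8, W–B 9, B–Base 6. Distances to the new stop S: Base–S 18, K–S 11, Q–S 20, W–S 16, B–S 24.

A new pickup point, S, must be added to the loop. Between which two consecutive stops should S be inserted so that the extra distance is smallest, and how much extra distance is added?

Insertion cost between consecutive stops i–j is d(i,S) + d(S,j) − d(i,j):
  between Base and K: 18 + 11 − 7 = 22
  between K and Q: 11 + 20 − 12 = 19
  between Q and W: 20 + 16 − 8 = 28
  between W and B: 16 + 24 − 9 = 31
  between B and Base: 24 + 18 − 6 = 36
Cheapest insertion is between K and Q, adding 19.
New total = 42 + 19 = 61.

+19 km — insert S between K and Q.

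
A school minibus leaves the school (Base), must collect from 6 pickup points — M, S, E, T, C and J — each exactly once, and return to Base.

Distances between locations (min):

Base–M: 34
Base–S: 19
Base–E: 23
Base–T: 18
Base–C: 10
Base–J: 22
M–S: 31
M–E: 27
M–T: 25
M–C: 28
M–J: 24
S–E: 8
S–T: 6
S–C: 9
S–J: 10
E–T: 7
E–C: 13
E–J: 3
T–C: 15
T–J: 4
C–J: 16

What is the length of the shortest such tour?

93 min — the shortest possible round trip.

Base → M → S → E → T → C → J → Base: 34+31+8+7+15+16+22 = 133
Base → M → S → E → T → J → C → Base: 34+31+8+7+4+16+10 = 110
Base → M → S → E → C → T → J → Base: 34+31+8+13+15+4+22 = 127
Base → M → S → E → C → J → T → Base: 34+31+8+13+16+4+18 = 124
Base → M → S → E → J → T → C → Base: 34+31+8+3+4+15+10 = 105
Base → M → S → E → J → C → T → Base: 34+31+8+3+16+15+18 = 125
Base → M → S → T → E → C → J → Base: 34+31+6+7+13+16+22 = 129
Base → M → S → T → E → J → C → Base: 34+31+6+7+3+16+10 = 107
… (352 more)
Base → M → E → J → T → S → C → Base: 34+27+3+4+6+9+10 = 93  ← best
The minimum is 93.
One optimal route: Base → M → E → J → T → S → C → Base (or its reverse).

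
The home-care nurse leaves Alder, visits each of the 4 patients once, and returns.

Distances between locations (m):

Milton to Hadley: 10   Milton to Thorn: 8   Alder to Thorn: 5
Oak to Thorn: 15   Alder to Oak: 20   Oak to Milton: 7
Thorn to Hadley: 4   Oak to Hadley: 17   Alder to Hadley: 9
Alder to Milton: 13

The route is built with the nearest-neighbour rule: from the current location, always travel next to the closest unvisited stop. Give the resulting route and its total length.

From Alder: distances to unvisited — Thorn=5, Hadley=9, Milton=13, Oak=20. Nearest is Thorn (5).
From Thorn: distances to unvisited — Hadley=4, Milton=8, Oak=15. Nearest is Hadley (4).
From Hadley: distances to unvisited — Milton=10, Oak=17. Nearest is Milton (10).
From Milton: distances to unvisited — Oak=7. Nearest is Oak (7).
Return Oak→Alder: 20.
Total = 5 + 4 + 10 + 7 + 20 = 46.

Nearest-neighbour total = 46 m; route Alder → Thorn → Hadley → Milton → Oak → Alder.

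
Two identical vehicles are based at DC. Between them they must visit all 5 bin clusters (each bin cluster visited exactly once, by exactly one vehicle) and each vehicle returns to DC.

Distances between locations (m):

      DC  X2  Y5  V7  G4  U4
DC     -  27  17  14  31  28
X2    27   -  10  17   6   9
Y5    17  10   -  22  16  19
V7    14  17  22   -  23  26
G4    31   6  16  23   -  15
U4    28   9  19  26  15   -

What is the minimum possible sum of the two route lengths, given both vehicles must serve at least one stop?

There are 2^4 − 1 = 15 ways to divide the 5 stops into two non-empty groups. For each, the best each vehicle can do is its own shortest tour through its group:
  {X2} + {Y5, V7, G4, U4}: 54 + 88 = 142
  {Y5} + {X2, V7, G4, U4}: 34 + 80 = 114
  {X2, Y5} + {V7, G4, U4}: 54 + 80 = 134
  {V7} + {X2, Y5, G4, U4}: 28 + 76 = 104
  {X2, V7} + {Y5, G4, U4}: 58 + 76 = 134
  {Y5, V7} + {X2, G4, U4}: 53 + 74 = 127
  … (15 splits in total)
Best: vehicle 1 DC → V7 → DC = 28; vehicle 2 DC → Y5 → X2 → G4 → U4 → DC = 76; combined 104.

Minimum combined distance: 104 m.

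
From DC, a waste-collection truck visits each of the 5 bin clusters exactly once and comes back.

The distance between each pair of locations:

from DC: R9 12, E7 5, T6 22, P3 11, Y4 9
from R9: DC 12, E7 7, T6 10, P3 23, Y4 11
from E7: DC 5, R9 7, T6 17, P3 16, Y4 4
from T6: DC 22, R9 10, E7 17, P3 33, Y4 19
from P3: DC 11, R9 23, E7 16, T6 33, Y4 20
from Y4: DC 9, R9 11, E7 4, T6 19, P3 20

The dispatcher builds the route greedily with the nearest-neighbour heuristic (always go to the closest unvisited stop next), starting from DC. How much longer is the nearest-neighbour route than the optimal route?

DC: E7=5, Y4=9, P3=11, R9=12, T6=22 ⇒ E7
E7: Y4=4, R9=7, P3=16, T6=17 ⇒ Y4
Y4: R9=11, T6=19, P3=20 ⇒ R9
R9: T6=10, P3=23 ⇒ T6
T6: P3=33 ⇒ P3
NN route DC → E7 → Y4 → R9 → T6 → P3 → DC costs 74.
Optimal: DC → R9 → T6 → Y4 → E7 → P3 → DC costs 72 (by enumerating all 60 distinct tours).
Excess = 74 − 72 = 2.

2 longer than the optimal tour.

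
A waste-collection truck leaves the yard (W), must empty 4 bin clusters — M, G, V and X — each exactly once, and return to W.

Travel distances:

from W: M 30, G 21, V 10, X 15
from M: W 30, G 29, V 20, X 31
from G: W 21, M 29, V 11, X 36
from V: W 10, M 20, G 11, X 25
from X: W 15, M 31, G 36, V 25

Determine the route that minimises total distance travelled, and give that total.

Minimum total distance: 96.

With 4 stops there are 4!/2 = 12 distinct round trips (a route and its reverse cost the same).
W-M-G-V-X-W: 30+29+11+25+15 = 110
W-M-G-X-V-W: 30+29+36+25+10 = 130
W-M-V-G-X-W: 30+20+11+36+15 = 112
W-M-V-X-G-W: 30+20+25+36+21 = 132
W-M-X-G-V-W: 30+31+36+11+10 = 118
W-M-X-V-G-W: 30+31+25+11+21 = 118
W-G-M-V-X-W: 21+29+20+25+15 = 110
W-G-M-X-V-W: 21+29+31+25+10 = 116
W-G-V-M-X-W: 21+11+20+31+15 = 98
W-G-X-M-V-W: 21+36+31+20+10 = 118
W-V-M-G-X-W: 10+20+29+36+15 = 110
W-V-G-M-X-W: 10+11+29+31+15 = 96
The minimum is 96.
One optimal route: W → V → G → M → X → W (or its reverse).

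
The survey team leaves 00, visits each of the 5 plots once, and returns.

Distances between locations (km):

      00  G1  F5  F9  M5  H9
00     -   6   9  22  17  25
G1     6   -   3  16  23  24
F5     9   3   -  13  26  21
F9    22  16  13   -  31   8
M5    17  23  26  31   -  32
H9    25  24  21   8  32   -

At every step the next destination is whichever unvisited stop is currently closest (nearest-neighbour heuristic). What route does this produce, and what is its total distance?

At 00 the remaining stops are G1 6, F5 9, M5 17, F9 22, H9 25; go to G1.
At G1 the remaining stops are F5 3, F9 16, M5 23, H9 24; go to F5.
At F5 the remaining stops are F9 13, H9 21, M5 26; go to F9.
At F9 the remaining stops are H9 8, M5 31; go to H9.
At H9 the remaining stops are M5 32; go to M5.
Return M5→00: 17.
Total = 6 + 3 + 13 + 8 + 32 + 17 = 79.

Total distance 79 km via the nearest-neighbour route 00 → G1 → F5 → F9 → H9 → M5 → 00.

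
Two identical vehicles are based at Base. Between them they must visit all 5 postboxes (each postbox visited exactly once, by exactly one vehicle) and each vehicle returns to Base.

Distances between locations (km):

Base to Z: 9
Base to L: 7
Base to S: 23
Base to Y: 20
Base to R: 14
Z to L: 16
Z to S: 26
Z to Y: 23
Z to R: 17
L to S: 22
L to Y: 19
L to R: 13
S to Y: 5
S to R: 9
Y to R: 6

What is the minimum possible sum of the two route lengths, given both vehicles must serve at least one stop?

72 km — the smallest possible combined total.

There are 2^4 − 1 = 15 ways to divide the 5 stops into two non-empty groups. For each, the best each vehicle can do is its own shortest tour through its group:
  {Z} + {L, S, Y, R}: 18 + 54 = 72
  {L} + {Z, S, Y, R}: 14 + 60 = 74
  {Z, L} + {S, Y, R}: 32 + 48 = 80
  {S} + {Z, L, Y, R}: 46 + 58 = 104
  {Z, S} + {L, Y, R}: 58 + 46 = 104
  {L, S} + {Z, Y, R}: 52 + 52 = 104
  … (15 splits in total)
Best: vehicle 1 Base → Z → Base = 18; vehicle 2 Base → L → S → Y → R → Base = 54; combined 72.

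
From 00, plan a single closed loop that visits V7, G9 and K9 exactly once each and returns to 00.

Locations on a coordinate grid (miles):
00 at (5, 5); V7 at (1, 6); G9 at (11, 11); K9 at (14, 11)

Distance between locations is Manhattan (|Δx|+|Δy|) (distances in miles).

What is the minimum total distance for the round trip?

00 → V7 → G9 → K9 → 00: 5+15+3+15 = 38
00 → V7 → K9 → G9 → 00: 5+18+3+12 = 38
00 → G9 → V7 → K9 → 00: 12+15+18+15 = 60
The minimum is 38.
One optimal route: 00 → V7 → G9 → K9 → 00 (or its reverse).

Shortest round trip = 38 miles.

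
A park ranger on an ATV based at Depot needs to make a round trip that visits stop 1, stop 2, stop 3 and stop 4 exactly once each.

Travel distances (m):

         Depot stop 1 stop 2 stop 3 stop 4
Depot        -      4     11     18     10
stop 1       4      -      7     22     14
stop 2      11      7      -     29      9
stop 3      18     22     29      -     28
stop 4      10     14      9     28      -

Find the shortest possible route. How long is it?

Minimum total distance: 66 m.

With 4 stops there are 4!/2 = 12 distinct round trips (a route and its reverse cost the same).
Depot - stop 1 - stop 2 - stop 3 - stop 4 - Depot: 4+7+29+28+10 = 78
Depot - stop 1 - stop 2 - stop 4 - stop 3 - Depot: 4+7+9+28+18 = 66
Depot - stop 1 - stop 3 - stop 2 - stop 4 - Depot: 4+22+29+9+10 = 74
Depot - stop 1 - stop 3 - stop 4 - stop 2 - Depot: 4+22+28+9+11 = 74
Depot - stop 1 - stop 4 - stop 2 - stop 3 - Depot: 4+14+9+29+18 = 74
Depot - stop 1 - stop 4 - stop 3 - stop 2 - Depot: 4+14+28+29+11 = 86
Depot - stop 2 - stop 1 - stop 3 - stop 4 - Depot: 11+7+22+28+10 = 78
Depot - stop 2 - stop 1 - stop 4 - stop 3 - Depot: 11+7+14+28+18 = 78
Depot - stop 2 - stop 3 - stop 1 - stop 4 - Depot: 11+29+22+14+10 = 86
Depot - stop 2 - stop 4 - stop 1 - stop 3 - Depot: 11+9+14+22+18 = 74
Depot - stop 3 - stop 1 - stop 2 - stop 4 - Depot: 18+22+7+9+10 = 66
Depot - stop 3 - stop 2 - stop 1 - stop 4 - Depot: 18+29+7+14+10 = 78
The minimum is 66.
One optimal route: Depot → stop 1 → stop 2 → stop 4 → stop 3 → Depot (or its reverse).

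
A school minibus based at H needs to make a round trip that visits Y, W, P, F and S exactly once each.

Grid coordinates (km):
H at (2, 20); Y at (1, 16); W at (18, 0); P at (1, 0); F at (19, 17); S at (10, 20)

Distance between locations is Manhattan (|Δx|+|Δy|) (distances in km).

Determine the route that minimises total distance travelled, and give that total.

With 5 stops there are 5!/2 = 60 distinct round trips (a route and its reverse cost the same).
H → Y → W → P → F → S → H: 5+33+17+35+12+8 = 110
H → Y → W → P → S → F → H: 5+33+17+29+12+20 = 116
H → Y → W → F → P → S → H: 5+33+18+35+29+8 = 128
H → Y → W → F → S → P → H: 5+33+18+12+29+21 = 118
H → Y → W → S → P → F → H: 5+33+28+29+35+20 = 150
H → Y → W → S → F → P → H: 5+33+28+12+35+21 = 134
H → Y → P → W → F → S → H: 5+16+17+18+12+8 = 76
H → Y → P → W → S → F → H: 5+16+17+28+12+20 = 98
H → Y → P → F → W → S → H: 5+16+35+18+28+8 = 110
H → Y → P → F → S → W → H: 5+16+35+12+28+36 = 132
H → Y → P → S → W → F → H: 5+16+29+28+18+20 = 116
H → Y → P → S → F → W → H: 5+16+29+12+18+36 = 116
H → Y → F → W → P → S → H: 5+19+18+17+29+8 = 96
H → Y → F → W → S → P → H: 5+19+18+28+29+21 = 120
… (46 more)
The minimum is 76.
One optimal route: H → Y → P → W → F → S → H (or its reverse).

Shortest round trip = 76 km.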